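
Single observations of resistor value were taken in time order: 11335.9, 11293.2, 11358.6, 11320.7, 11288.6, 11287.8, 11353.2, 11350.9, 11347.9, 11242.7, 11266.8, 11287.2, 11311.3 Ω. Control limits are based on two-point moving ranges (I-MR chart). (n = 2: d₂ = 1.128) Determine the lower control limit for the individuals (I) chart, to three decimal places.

11217.300

X̄ = (11335.9 + 11293.2 + 11358.6 + 11320.7 + 11288.6 + 11287.8 + 11353.2 + 11350.9 + 11347.9 + 11242.7 + 11266.8 + 11287.2 + 11311.3) / 13 = 11311.1385
Moving ranges: 42.7, 65.4, 37.9, 32.1, 0.8, 65.4, 2.3, 3.0, 105.2, 24.1, 20.4, 24.1; M̄R̄ = 423.4000 / 12 = 35.2833
LCL = X̄ − 3·M̄R̄/d₂ = 11311.1385 − 3 × 35.2833 / 1.128 = 11217.2998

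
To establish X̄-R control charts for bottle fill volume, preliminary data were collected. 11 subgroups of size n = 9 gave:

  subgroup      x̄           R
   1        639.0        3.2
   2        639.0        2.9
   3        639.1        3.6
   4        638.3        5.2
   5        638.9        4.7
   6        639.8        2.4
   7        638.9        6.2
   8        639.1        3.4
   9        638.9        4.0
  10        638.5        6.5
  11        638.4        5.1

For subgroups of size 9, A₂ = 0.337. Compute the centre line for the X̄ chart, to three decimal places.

X̄̄ = (639.0 + 639.0 + 639.1 + 638.3 + 638.9 + 639.8 + 638.9 + 639.1 + 638.9 + 638.5 + 638.4) / 11 = 7027.9000 / 11 = 638.9000
CL = X̄̄ = 638.9000

638.900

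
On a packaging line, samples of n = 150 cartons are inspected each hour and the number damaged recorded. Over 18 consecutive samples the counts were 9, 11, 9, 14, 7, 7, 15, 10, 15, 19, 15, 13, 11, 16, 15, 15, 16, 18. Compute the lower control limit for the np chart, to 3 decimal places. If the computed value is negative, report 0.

2.698

p̄ = Σdᵢ / (k·n) = 235 / (18 × 150) = 0.08704
LCL = np̄ − 3·√(np̄(1−p̄)) = 13.0556 − 3 × 3.4524 = 2.6983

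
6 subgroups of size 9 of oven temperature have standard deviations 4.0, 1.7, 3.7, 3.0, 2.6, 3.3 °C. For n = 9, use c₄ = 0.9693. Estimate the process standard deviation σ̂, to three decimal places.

3.147

s̄ = (4.0 + 1.7 + 3.7 + 3.0 + 2.6 + 3.3) / 6 = 3.0500
σ̂ = s̄ / c₄ = 3.0500 / 0.9693 = 3.1466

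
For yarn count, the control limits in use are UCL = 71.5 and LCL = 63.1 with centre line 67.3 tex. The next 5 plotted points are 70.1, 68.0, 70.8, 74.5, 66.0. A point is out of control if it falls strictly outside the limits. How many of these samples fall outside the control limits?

Compare each point to [63.1, 71.5]: sample 4 = 74.5 > UCL.

1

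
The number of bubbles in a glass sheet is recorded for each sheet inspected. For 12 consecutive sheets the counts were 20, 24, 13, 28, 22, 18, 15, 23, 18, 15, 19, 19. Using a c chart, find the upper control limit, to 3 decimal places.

c̄ = (20 + 24 + 13 + 28 + 22 + 18 + 15 + 23 + 18 + 15 + 19 + 19) / 12 = 234 / 12 = 19.5000
UCL = c̄ + 3√c̄ = 19.5000 + 3 × √19.5000 = 19.5000 + 3 × 4.4159 = 32.7476

32.748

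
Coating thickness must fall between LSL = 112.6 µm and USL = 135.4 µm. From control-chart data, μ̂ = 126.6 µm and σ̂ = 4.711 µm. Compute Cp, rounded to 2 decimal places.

0.81

Cp = (USL − LSL) / (6σ̂) = (135.4 − 112.6) / (6 × 4.711) = 22.8000 / 28.2660 = 0.8066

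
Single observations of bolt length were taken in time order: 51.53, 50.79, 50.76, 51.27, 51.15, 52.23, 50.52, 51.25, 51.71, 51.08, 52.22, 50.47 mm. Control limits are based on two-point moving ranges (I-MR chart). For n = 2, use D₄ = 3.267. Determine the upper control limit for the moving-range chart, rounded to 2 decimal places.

Moving ranges: 0.74, 0.03, 0.51, 0.12, 1.08, 1.71, 0.73, 0.46, 0.63, 1.14, 1.75; M̄R̄ = 8.9000 / 11 = 0.8091
UCL_MR = D₄·M̄R̄ = 3.267 × 0.8091 = 2.6433

2.64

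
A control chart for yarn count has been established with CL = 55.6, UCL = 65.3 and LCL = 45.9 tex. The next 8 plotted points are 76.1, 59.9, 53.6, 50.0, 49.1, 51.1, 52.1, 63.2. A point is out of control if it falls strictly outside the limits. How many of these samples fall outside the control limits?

Compare each point to [45.9, 65.3]: sample 1 = 76.1 > UCL.

1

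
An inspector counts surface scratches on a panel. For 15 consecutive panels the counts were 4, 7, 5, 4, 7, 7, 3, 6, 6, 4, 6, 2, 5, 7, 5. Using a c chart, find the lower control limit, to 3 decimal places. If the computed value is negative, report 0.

0.000

c̄ = (4 + 7 + 5 + 4 + 7 + 7 + 3 + 6 + 6 + 4 + 6 + 2 + 5 + 7 + 5) / 15 = 78 / 15 = 5.2000
LCL = c̄ − 3√c̄ = 5.2000 − 3 × 2.2804 = -1.6411 → 0 (cannot be negative)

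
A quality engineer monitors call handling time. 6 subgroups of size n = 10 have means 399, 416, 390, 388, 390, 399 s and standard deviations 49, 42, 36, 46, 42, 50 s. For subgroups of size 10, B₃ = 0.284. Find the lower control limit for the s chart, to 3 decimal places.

s̄ = (49 + 42 + 36 + 46 + 42 + 50) / 6 = 44.1667
LCL_s = B₃·s̄ = 0.284 × 44.1667 = 12.5433

12.543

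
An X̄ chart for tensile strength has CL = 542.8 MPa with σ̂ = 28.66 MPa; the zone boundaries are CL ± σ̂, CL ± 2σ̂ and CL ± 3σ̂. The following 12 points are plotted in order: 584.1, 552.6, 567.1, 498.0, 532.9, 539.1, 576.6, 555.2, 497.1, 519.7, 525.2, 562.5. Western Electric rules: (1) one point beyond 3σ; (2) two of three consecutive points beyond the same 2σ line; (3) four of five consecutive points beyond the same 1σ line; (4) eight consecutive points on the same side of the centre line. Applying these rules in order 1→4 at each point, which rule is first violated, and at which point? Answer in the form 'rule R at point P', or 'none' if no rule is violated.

Zone of each point (C = within 1σ̂, B = 1σ̂–2σ̂, A = 2σ̂–3σ̂, * = beyond 3σ̂; sign = side of CL): 1:+B, 2:+C, 3:+C, 4:-B, 5:-C, 6:-C, 7:+B, 8:+C, 9:-B, 10:-C, 11:-C, 12:+C
No rule fires across all 12 points.

none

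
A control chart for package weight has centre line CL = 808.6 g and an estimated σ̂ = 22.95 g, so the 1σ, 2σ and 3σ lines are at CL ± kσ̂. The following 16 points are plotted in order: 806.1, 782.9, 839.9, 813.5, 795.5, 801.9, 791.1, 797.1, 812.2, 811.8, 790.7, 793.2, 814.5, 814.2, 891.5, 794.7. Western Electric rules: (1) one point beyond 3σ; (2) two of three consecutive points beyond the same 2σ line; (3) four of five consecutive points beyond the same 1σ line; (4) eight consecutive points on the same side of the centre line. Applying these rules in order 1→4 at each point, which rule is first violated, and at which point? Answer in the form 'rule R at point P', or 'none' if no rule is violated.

Zone of each point (C = within 1σ̂, B = 1σ̂–2σ̂, A = 2σ̂–3σ̂, * = beyond 3σ̂; sign = side of CL): 1:-C, 2:-B, 3:+B, 4:+C, 5:-C, 6:-C, 7:-C, 8:-C, 9:+C, 10:+C, 11:-C, 12:-C, 13:+C, 14:+C, 15:+*, 16:-C
Rule 1 (one point beyond the 3σ limits) is satisfied at point 15.

rule 1 at point 15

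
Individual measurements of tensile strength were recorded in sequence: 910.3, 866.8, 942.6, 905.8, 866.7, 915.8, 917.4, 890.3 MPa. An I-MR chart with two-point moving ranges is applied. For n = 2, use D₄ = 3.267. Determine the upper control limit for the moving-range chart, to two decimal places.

Moving ranges: 43.5, 75.8, 36.8, 39.1, 49.1, 1.6, 27.1; M̄R̄ = 273.0000 / 7 = 39.0000
UCL_MR = D₄·M̄R̄ = 3.267 × 39.0000 = 127.4130

127.41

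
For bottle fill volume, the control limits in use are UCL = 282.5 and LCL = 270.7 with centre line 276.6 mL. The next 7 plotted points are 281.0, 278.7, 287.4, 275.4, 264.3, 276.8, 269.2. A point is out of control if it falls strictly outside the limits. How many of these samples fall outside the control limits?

3

Compare each point to [270.7, 282.5]: sample 3 = 287.4 > UCL; sample 5 = 264.3 < LCL; sample 7 = 269.2 < LCL.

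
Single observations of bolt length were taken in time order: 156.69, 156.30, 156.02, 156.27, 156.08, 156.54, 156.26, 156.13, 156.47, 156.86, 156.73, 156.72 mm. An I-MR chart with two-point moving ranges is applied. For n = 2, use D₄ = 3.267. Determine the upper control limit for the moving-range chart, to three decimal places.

Moving ranges: 0.39, 0.28, 0.25, 0.19, 0.46, 0.28, 0.13, 0.34, 0.39, 0.13, 0.01; M̄R̄ = 2.8500 / 11 = 0.2591
UCL_MR = D₄·M̄R̄ = 3.267 × 0.2591 = 0.8465

0.846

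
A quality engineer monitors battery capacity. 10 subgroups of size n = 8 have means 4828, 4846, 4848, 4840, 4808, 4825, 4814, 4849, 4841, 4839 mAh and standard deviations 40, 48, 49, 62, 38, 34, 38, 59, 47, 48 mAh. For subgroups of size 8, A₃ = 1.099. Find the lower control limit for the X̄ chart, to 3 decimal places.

4782.916

X̄̄ = (4828 + 4846 + 4848 + 4840 + 4808 + 4825 + 4814 + 4849 + 4841 + 4839) / 10 = 4833.8000
s̄ = (40 + 48 + 49 + 62 + 38 + 34 + 38 + 59 + 47 + 48) / 10 = 46.3000
LCL = X̄̄ − A₃·s̄ = 4833.8000 − 1.099 × 46.3000 = 4782.9163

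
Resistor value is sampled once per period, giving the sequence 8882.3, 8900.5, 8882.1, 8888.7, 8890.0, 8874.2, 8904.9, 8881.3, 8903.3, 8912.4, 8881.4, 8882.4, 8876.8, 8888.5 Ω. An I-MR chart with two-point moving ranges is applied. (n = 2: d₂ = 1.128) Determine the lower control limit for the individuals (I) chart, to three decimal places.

8849.306

X̄ = (8882.3 + 8900.5 + 8882.1 + 8888.7 + 8890.0 + 8874.2 + 8904.9 + 8881.3 + 8903.3 + 8912.4 + 8881.4 + 8882.4 + 8876.8 + 8888.5) / 14 = 8889.2000
Moving ranges: 18.2, 18.4, 6.6, 1.3, 15.8, 30.7, 23.6, 22.0, 9.1, 31.0, 1.0, 5.6, 11.7; M̄R̄ = 195.0000 / 13 = 15.0000
LCL = X̄ − 3·M̄R̄/d₂ = 8889.2000 − 3 × 15.0000 / 1.128 = 8849.3064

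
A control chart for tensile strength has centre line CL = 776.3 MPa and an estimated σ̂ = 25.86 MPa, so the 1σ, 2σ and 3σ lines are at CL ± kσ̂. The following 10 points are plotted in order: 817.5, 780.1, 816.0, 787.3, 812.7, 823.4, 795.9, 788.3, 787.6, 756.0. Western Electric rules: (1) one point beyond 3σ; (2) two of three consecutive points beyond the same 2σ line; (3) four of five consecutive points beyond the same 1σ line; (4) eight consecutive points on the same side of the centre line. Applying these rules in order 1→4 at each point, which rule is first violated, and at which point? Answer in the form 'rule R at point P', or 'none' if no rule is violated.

Zone of each point (C = within 1σ̂, B = 1σ̂–2σ̂, A = 2σ̂–3σ̂, * = beyond 3σ̂; sign = side of CL): 1:+B, 2:+C, 3:+B, 4:+C, 5:+B, 6:+B, 7:+C, 8:+C, 9:+C, 10:-C
Rule 4 (eight consecutive points on the same side of the centre line) is satisfied at point 8.

rule 4 at point 8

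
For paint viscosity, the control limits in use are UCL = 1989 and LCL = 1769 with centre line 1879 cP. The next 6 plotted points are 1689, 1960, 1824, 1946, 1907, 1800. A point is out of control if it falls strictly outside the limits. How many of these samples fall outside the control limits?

1

Compare each point to [1769, 1989]: sample 1 = 1689 < LCL.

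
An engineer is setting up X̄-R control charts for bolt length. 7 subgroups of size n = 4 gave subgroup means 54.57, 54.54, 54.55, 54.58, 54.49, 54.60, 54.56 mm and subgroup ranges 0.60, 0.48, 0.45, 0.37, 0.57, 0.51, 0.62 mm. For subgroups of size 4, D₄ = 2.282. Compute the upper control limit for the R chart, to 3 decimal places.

R̄ = (0.60 + 0.48 + 0.45 + 0.37 + 0.57 + 0.51 + 0.62) / 7 = 3.6000 / 7 = 0.5143
UCL_R = D₄·R̄ = 2.282 × 0.5143 = 1.1736

1.174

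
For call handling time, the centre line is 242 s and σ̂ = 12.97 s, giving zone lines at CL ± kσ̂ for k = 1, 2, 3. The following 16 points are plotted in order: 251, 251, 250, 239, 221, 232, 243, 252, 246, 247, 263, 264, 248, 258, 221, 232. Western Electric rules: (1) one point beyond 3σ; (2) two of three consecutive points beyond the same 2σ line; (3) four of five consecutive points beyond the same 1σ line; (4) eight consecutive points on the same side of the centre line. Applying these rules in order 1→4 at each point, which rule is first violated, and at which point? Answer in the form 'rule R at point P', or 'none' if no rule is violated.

rule 4 at point 14

Zone of each point (C = within 1σ̂, B = 1σ̂–2σ̂, A = 2σ̂–3σ̂, * = beyond 3σ̂; sign = side of CL): 1:+C, 2:+C, 3:+C, 4:-C, 5:-B, 6:-C, 7:+C, 8:+C, 9:+C, 10:+C, 11:+B, 12:+B, 13:+C, 14:+B, 15:-B, 16:-C
Rule 4 (eight consecutive points on the same side of the centre line) is satisfied at point 14.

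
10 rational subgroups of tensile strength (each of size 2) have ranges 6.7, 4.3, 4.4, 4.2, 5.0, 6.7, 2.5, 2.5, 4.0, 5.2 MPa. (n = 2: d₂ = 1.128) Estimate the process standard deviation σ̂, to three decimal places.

4.034

R̄ = (6.7 + 4.3 + 4.4 + 4.2 + 5.0 + 6.7 + 2.5 + 2.5 + 4.0 + 5.2) / 10 = 4.5500
σ̂ = R̄ / d₂ = 4.5500 / 1.128 = 4.0337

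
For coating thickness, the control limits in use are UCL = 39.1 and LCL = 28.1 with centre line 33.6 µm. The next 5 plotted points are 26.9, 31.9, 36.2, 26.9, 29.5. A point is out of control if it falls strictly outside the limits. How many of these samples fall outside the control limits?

2

Compare each point to [28.1, 39.1]: sample 1 = 26.9 < LCL; sample 4 = 26.9 < LCL.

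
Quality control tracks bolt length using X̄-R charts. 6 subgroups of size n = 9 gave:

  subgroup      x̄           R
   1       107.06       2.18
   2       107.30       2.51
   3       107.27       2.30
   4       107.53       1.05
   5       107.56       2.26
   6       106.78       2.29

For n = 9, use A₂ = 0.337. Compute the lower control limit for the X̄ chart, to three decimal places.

X̄̄ = (107.06 + 107.30 + 107.27 + 107.53 + 107.56 + 106.78) / 6 = 643.5000 / 6 = 107.2500
R̄ = (2.18 + 2.51 + 2.30 + 1.05 + 2.26 + 2.29) / 6 = 12.5900 / 6 = 2.0983
LCL = X̄̄ − A₂·R̄ = 107.2500 − 0.337 × 2.0983 = 106.5429

106.543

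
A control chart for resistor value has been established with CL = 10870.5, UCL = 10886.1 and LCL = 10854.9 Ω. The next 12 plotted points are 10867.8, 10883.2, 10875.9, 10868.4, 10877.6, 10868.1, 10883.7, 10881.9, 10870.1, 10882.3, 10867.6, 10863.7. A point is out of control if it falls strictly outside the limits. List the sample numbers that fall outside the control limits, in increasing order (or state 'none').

All 12 points lie within [10854.9, 10886.1].

none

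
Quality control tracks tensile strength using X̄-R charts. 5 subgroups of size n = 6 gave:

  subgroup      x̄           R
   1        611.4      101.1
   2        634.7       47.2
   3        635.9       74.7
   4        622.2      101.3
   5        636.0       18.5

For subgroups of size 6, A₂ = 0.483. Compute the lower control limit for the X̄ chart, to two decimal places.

594.93

X̄̄ = (611.4 + 634.7 + 635.9 + 622.2 + 636.0) / 5 = 3140.2000 / 5 = 628.0400
R̄ = (101.1 + 47.2 + 74.7 + 101.3 + 18.5) / 5 = 342.8000 / 5 = 68.5600
LCL = X̄̄ − A₂·R̄ = 628.0400 − 0.483 × 68.5600 = 594.9255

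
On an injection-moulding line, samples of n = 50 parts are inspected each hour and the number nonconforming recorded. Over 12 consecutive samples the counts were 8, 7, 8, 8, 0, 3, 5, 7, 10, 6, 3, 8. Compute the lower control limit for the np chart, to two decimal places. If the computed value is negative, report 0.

p̄ = Σdᵢ / (k·n) = 73 / (12 × 50) = 0.12167
LCL = np̄ − 3·√(np̄(1−p̄)) = 6.0833 − 3 × 2.3115 = -0.8513 → 0 (negative, so LCL = 0)

0.00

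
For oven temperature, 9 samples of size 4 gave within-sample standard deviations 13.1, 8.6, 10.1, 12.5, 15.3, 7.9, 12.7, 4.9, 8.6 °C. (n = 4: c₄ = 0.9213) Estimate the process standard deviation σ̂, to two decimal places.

s̄ = (13.1 + 8.6 + 10.1 + 12.5 + 15.3 + 7.9 + 12.7 + 4.9 + 8.6) / 9 = 10.4111
σ̂ = s̄ / c₄ = 10.4111 / 0.9213 = 11.3005

11.30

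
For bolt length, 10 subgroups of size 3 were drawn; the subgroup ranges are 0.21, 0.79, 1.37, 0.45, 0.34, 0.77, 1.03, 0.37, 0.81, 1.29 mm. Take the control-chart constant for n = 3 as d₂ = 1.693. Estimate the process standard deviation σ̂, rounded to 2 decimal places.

R̄ = (0.21 + 0.79 + 1.37 + 0.45 + 0.34 + 0.77 + 1.03 + 0.37 + 0.81 + 1.29) / 10 = 0.7430
σ̂ = R̄ / d₂ = 0.7430 / 1.693 = 0.4389

0.44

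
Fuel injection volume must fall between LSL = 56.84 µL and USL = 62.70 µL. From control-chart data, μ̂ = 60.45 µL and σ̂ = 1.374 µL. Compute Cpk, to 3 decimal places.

Cpu = (USL − μ̂) / (3σ̂) = (62.70 − 60.45) / (3 × 1.374) = 0.5459; Cpl = (μ̂ − LSL) / (3σ̂) = (60.45 − 56.84) / (3 × 1.374) = 0.8758; Cpk = min(Cpu, Cpl) = 0.5459

0.546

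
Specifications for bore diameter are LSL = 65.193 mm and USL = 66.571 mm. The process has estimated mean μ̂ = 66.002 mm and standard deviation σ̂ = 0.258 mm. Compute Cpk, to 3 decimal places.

Cpu = (USL − μ̂) / (3σ̂) = (66.571 − 66.002) / (3 × 0.258) = 0.7351; Cpl = (μ̂ − LSL) / (3σ̂) = (66.002 − 65.193) / (3 × 0.258) = 1.0452; Cpk = min(Cpu, Cpl) = 0.7351

0.735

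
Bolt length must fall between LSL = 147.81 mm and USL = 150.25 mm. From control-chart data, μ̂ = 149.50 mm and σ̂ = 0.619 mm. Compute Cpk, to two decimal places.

0.40

Cpu = (USL − μ̂) / (3σ̂) = (150.25 − 149.50) / (3 × 0.619) = 0.4039; Cpl = (μ̂ − LSL) / (3σ̂) = (149.50 − 147.81) / (3 × 0.619) = 0.9101; Cpk = min(Cpu, Cpl) = 0.4039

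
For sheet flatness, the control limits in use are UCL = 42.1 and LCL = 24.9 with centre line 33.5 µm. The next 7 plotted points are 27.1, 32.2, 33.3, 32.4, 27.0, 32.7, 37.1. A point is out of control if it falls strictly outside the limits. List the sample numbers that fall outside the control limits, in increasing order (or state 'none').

All 7 points lie within [24.9, 42.1].

none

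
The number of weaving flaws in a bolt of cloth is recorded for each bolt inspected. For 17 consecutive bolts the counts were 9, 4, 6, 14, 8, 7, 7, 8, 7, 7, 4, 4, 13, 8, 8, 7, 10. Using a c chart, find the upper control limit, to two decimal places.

c̄ = (9 + 4 + 6 + 14 + 8 + 7 + 7 + 8 + 7 + 7 + 4 + 4 + 13 + 8 + 8 + 7 + 10) / 17 = 131 / 17 = 7.7059
UCL = c̄ + 3√c̄ = 7.7059 + 3 × √7.7059 = 7.7059 + 3 × 2.7759 = 16.0337

16.03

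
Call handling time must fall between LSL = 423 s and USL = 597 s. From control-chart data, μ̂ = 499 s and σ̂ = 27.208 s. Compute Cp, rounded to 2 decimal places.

1.07

Cp = (USL − LSL) / (6σ̂) = (597 − 423) / (6 × 27.208) = 174.0000 / 163.2480 = 1.0659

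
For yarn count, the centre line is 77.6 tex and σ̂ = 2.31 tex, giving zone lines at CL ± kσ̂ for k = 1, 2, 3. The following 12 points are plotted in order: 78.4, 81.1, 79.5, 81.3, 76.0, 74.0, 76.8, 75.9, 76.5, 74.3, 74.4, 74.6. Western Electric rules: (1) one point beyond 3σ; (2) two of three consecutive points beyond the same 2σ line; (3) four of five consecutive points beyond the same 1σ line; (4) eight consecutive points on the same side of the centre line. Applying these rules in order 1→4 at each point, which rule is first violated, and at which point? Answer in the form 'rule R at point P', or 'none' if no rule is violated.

Zone of each point (C = within 1σ̂, B = 1σ̂–2σ̂, A = 2σ̂–3σ̂, * = beyond 3σ̂; sign = side of CL): 1:+C, 2:+B, 3:+C, 4:+B, 5:-C, 6:-B, 7:-C, 8:-C, 9:-C, 10:-B, 11:-B, 12:-B
Rule 4 (eight consecutive points on the same side of the centre line) is satisfied at point 12.

rule 4 at point 12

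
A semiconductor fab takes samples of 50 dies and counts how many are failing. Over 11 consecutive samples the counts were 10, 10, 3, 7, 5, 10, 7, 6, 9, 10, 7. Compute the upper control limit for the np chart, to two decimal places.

p̄ = Σdᵢ / (k·n) = 84 / (11 × 50) = 0.15273
UCL = np̄ + 3·√(np̄(1−p̄)) = 7.6364 + 3 × √(7.6364×0.84727) = 7.6364 + 3 × 2.5436 = 15.2673

15.27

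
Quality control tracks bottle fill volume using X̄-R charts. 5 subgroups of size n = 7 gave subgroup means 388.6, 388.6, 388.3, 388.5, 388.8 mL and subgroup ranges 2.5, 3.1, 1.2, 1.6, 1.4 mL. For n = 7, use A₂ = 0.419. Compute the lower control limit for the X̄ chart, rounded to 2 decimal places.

X̄̄ = (388.6 + 388.6 + 388.3 + 388.5 + 388.8) / 5 = 1942.8000 / 5 = 388.5600
R̄ = (2.5 + 3.1 + 1.2 + 1.6 + 1.4) / 5 = 9.8000 / 5 = 1.9600
LCL = X̄̄ − A₂·R̄ = 388.5600 − 0.419 × 1.9600 = 387.7388

387.74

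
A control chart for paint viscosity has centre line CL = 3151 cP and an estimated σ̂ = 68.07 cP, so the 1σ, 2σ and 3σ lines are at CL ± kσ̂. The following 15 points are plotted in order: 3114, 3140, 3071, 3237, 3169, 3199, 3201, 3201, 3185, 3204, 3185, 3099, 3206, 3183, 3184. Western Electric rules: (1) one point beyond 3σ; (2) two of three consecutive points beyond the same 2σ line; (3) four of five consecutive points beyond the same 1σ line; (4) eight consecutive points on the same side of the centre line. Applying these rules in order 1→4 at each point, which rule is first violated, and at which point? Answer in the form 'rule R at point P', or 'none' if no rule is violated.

rule 4 at point 11

Zone of each point (C = within 1σ̂, B = 1σ̂–2σ̂, A = 2σ̂–3σ̂, * = beyond 3σ̂; sign = side of CL): 1:-C, 2:-C, 3:-B, 4:+B, 5:+C, 6:+C, 7:+C, 8:+C, 9:+C, 10:+C, 11:+C, 12:-C, 13:+C, 14:+C, 15:+C
Rule 4 (eight consecutive points on the same side of the centre line) is satisfied at point 11.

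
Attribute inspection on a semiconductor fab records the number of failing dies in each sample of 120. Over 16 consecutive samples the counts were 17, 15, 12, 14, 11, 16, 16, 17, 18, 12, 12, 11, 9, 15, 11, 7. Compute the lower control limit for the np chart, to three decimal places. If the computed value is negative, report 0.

p̄ = Σdᵢ / (k·n) = 213 / (16 × 120) = 0.11094
LCL = np̄ − 3·√(np̄(1−p̄)) = 13.3125 − 3 × 3.4403 = 2.9916

2.992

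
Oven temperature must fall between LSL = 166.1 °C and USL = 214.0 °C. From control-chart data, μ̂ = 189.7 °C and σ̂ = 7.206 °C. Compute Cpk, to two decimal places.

1.09

Cpu = (USL − μ̂) / (3σ̂) = (214.0 − 189.7) / (3 × 7.206) = 1.1241; Cpl = (μ̂ − LSL) / (3σ̂) = (189.7 − 166.1) / (3 × 7.206) = 1.0917; Cpk = min(Cpu, Cpl) = 1.0917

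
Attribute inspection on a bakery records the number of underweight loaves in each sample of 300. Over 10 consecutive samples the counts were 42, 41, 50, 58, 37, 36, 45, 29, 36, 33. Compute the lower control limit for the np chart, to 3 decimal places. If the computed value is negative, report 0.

22.907

p̄ = Σdᵢ / (k·n) = 407 / (10 × 300) = 0.13567
LCL = np̄ − 3·√(np̄(1−p̄)) = 40.7000 − 3 × 5.9311 = 22.9066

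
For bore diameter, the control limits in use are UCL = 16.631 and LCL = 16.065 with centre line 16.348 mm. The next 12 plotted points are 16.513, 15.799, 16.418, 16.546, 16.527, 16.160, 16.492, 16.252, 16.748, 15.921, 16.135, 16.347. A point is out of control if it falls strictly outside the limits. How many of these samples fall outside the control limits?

Compare each point to [16.065, 16.631]: sample 2 = 15.799 < LCL; sample 9 = 16.748 > UCL; sample 10 = 15.921 < LCL.

3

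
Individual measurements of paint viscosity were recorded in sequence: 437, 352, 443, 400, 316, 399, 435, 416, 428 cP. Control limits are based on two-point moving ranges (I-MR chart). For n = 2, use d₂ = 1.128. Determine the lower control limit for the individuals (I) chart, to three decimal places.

X̄ = (437 + 352 + 443 + 400 + 316 + 399 + 435 + 416 + 428) / 9 = 402.8889
Moving ranges: 85, 91, 43, 84, 83, 36, 19, 12; M̄R̄ = 453.0000 / 8 = 56.6250
LCL = X̄ − 3·M̄R̄/d₂ = 402.8889 − 3 × 56.6250 / 1.128 = 252.2905

252.290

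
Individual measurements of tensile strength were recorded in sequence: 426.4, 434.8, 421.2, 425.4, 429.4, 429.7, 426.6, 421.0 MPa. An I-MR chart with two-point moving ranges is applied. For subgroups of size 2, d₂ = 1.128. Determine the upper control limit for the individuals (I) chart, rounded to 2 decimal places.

X̄ = (426.4 + 434.8 + 421.2 + 425.4 + 429.4 + 429.7 + 426.6 + 421.0) / 8 = 426.8125
Moving ranges: 8.4, 13.6, 4.2, 4.0, 0.3, 3.1, 5.6; M̄R̄ = 39.2000 / 7 = 5.6000
UCL = X̄ + 3·M̄R̄/d₂ = 426.8125 + 3 × 5.6000 / 1.128 = 441.7061

441.71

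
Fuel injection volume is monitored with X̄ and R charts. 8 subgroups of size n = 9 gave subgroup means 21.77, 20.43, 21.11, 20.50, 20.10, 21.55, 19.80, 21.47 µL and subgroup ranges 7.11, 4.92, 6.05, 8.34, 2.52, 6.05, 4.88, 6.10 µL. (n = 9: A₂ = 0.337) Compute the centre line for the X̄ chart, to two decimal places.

X̄̄ = (21.77 + 20.43 + 21.11 + 20.50 + 20.10 + 21.55 + 19.80 + 21.47) / 8 = 166.7300 / 8 = 20.8412
CL = X̄̄ = 20.8412

20.84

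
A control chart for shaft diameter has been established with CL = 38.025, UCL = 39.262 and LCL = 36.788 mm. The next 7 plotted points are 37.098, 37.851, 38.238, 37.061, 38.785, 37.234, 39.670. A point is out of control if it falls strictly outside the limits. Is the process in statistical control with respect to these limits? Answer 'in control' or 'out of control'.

out of control

Compare each point to [36.788, 39.262]: sample 7 = 39.670 > UCL.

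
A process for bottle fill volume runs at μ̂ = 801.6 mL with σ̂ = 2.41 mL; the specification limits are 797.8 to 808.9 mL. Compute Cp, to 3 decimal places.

0.768

Cp = (USL − LSL) / (6σ̂) = (808.9 − 797.8) / (6 × 2.41) = 11.1000 / 14.4600 = 0.7676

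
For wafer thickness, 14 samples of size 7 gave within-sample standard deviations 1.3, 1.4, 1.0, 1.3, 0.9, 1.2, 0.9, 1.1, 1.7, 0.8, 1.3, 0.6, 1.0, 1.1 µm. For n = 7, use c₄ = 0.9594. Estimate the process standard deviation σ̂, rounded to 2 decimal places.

1.16

s̄ = (1.3 + 1.4 + 1.0 + 1.3 + 0.9 + 1.2 + 0.9 + 1.1 + 1.7 + 0.8 + 1.3 + 0.6 + 1.0 + 1.1) / 14 = 1.1143
σ̂ = s̄ / c₄ = 1.1143 / 0.9594 = 1.1614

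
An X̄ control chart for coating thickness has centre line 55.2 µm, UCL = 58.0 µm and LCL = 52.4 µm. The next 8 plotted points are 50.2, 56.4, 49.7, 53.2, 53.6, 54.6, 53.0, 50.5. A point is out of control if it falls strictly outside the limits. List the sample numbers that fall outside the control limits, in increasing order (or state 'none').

1, 3, 8

Compare each point to [52.4, 58.0]: sample 1 = 50.2 < LCL; sample 3 = 49.7 < LCL; sample 8 = 50.5 < LCL.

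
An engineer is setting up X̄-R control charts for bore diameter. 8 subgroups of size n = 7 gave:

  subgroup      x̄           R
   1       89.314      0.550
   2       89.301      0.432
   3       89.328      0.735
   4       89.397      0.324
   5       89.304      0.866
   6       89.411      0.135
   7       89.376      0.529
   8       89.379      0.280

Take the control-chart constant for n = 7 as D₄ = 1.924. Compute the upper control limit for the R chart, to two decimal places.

R̄ = (0.550 + 0.432 + 0.735 + 0.324 + 0.866 + 0.135 + 0.529 + 0.280) / 8 = 3.8510 / 8 = 0.4814
UCL_R = D₄·R̄ = 1.924 × 0.4814 = 0.9262

0.93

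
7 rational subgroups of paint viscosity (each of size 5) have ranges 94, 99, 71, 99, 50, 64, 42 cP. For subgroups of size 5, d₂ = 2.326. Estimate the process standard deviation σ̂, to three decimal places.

31.876

R̄ = (94 + 99 + 71 + 99 + 50 + 64 + 42) / 7 = 74.1429
σ̂ = R̄ / d₂ = 74.1429 / 2.326 = 31.8757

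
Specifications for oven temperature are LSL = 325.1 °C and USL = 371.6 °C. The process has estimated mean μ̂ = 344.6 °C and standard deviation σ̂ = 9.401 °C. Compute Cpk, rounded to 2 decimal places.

0.69

Cpu = (USL − μ̂) / (3σ̂) = (371.6 − 344.6) / (3 × 9.401) = 0.9573; Cpl = (μ̂ − LSL) / (3σ̂) = (344.6 − 325.1) / (3 × 9.401) = 0.6914; Cpk = min(Cpu, Cpl) = 0.6914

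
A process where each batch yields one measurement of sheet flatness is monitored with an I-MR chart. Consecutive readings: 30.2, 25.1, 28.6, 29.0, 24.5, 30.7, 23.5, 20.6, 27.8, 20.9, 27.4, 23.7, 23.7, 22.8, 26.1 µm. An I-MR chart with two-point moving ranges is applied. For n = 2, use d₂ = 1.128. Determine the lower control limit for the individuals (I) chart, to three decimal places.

14.565

X̄ = (30.2 + 25.1 + 28.6 + 29.0 + 24.5 + 30.7 + 23.5 + 20.6 + 27.8 + 20.9 + 27.4 + 23.7 + 23.7 + 22.8 + 26.1) / 15 = 25.6400
Moving ranges: 5.1, 3.5, 0.4, 4.5, 6.2, 7.2, 2.9, 7.2, 6.9, 6.5, 3.7, 0.0, 0.9, 3.3; M̄R̄ = 58.3000 / 14 = 4.1643
LCL = X̄ − 3·M̄R̄/d₂ = 25.6400 − 3 × 4.1643 / 1.128 = 14.5648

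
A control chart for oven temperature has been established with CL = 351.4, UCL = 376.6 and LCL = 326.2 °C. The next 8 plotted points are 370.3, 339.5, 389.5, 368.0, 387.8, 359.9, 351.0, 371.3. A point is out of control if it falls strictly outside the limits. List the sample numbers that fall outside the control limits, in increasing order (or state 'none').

3, 5

Compare each point to [326.2, 376.6]: sample 3 = 389.5 > UCL; sample 5 = 387.8 > UCL.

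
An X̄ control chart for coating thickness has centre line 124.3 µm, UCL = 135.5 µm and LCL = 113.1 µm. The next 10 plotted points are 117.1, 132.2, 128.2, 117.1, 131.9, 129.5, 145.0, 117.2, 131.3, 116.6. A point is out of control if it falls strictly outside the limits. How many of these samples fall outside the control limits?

1

Compare each point to [113.1, 135.5]: sample 7 = 145.0 > UCL.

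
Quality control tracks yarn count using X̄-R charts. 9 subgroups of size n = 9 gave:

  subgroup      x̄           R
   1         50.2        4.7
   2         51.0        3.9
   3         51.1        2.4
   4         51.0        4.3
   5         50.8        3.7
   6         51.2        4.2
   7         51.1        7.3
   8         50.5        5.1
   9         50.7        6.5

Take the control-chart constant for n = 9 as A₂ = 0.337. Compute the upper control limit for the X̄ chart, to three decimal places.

52.421

X̄̄ = (50.2 + 51.0 + 51.1 + 51.0 + 50.8 + 51.2 + 51.1 + 50.5 + 50.7) / 9 = 457.6000 / 9 = 50.8444
R̄ = (4.7 + 3.9 + 2.4 + 4.3 + 3.7 + 4.2 + 7.3 + 5.1 + 6.5) / 9 = 42.1000 / 9 = 4.6778
UCL = X̄̄ + A₂·R̄ = 50.8444 + 0.337 × 4.6778 = 52.4209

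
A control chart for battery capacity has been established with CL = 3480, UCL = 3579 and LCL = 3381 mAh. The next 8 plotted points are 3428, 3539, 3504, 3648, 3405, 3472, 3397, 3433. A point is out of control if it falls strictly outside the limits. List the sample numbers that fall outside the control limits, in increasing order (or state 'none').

Compare each point to [3381, 3579]: sample 4 = 3648 > UCL.

4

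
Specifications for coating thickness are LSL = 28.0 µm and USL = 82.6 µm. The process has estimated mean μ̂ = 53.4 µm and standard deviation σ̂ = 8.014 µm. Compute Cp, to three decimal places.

Cp = (USL − LSL) / (6σ̂) = (82.6 − 28.0) / (6 × 8.014) = 54.6000 / 48.0840 = 1.1355

1.136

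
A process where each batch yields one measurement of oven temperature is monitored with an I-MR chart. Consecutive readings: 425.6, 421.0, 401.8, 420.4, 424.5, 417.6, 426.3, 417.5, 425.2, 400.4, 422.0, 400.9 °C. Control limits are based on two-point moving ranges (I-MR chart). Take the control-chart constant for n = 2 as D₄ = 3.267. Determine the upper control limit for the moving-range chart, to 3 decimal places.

43.392

Moving ranges: 4.6, 19.2, 18.6, 4.1, 6.9, 8.7, 8.8, 7.7, 24.8, 21.6, 21.1; M̄R̄ = 146.1000 / 11 = 13.2818
UCL_MR = D₄·M̄R̄ = 3.267 × 13.2818 = 43.3917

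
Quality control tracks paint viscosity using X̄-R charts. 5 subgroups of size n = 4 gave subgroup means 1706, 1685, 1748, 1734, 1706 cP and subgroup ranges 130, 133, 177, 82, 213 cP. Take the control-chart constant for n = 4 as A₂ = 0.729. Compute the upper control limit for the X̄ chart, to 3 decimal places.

X̄̄ = (1706 + 1685 + 1748 + 1734 + 1706) / 5 = 8579.0000 / 5 = 1715.8000
R̄ = (130 + 133 + 177 + 82 + 213) / 5 = 735.0000 / 5 = 147.0000
UCL = X̄̄ + A₂·R̄ = 1715.8000 + 0.729 × 147.0000 = 1822.9630

1822.963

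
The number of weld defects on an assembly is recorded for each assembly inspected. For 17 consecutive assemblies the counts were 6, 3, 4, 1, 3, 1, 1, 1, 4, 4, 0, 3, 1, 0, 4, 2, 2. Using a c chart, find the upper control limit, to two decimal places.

c̄ = (6 + 3 + 4 + 1 + 3 + 1 + 1 + 1 + 4 + 4 + 0 + 3 + 1 + 0 + 4 + 2 + 2) / 17 = 40 / 17 = 2.3529
UCL = c̄ + 3√c̄ = 2.3529 + 3 × √2.3529 = 2.3529 + 3 × 1.5339 = 6.9547

6.95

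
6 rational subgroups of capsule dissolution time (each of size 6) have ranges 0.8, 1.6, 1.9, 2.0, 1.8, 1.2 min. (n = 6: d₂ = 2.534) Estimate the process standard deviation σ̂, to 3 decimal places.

0.612

R̄ = (0.8 + 1.6 + 1.9 + 2.0 + 1.8 + 1.2) / 6 = 1.5500
σ̂ = R̄ / d₂ = 1.5500 / 2.534 = 0.6117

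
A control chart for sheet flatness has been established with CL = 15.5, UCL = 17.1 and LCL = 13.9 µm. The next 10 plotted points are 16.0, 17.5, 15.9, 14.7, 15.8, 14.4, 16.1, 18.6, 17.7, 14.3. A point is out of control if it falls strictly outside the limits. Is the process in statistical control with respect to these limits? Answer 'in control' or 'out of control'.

out of control

Compare each point to [13.9, 17.1]: sample 2 = 17.5 > UCL; sample 8 = 18.6 > UCL; sample 9 = 17.7 > UCL.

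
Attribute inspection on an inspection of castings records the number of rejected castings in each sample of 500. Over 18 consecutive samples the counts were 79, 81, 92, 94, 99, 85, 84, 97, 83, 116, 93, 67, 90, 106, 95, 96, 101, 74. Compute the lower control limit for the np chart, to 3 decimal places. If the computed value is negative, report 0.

p̄ = Σdᵢ / (k·n) = 1632 / (18 × 500) = 0.18133
LCL = np̄ − 3·√(np̄(1−p̄)) = 90.6667 − 3 × 8.6154 = 64.8204

64.820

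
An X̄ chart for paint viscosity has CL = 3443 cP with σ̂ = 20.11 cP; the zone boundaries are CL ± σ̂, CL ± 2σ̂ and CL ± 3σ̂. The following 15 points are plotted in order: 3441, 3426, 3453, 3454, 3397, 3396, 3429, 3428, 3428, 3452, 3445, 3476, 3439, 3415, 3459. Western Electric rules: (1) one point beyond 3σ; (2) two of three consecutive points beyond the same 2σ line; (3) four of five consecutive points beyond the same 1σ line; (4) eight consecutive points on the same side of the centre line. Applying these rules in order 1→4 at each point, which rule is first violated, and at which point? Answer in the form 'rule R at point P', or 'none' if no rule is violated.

rule 2 at point 6

Zone of each point (C = within 1σ̂, B = 1σ̂–2σ̂, A = 2σ̂–3σ̂, * = beyond 3σ̂; sign = side of CL): 1:-C, 2:-C, 3:+C, 4:+C, 5:-A, 6:-A, 7:-C, 8:-C, 9:-C, 10:+C, 11:+C, 12:+B, 13:-C, 14:-B, 15:+C
Rule 2 (two of three consecutive points beyond the same 2σ limit) is satisfied at point 6.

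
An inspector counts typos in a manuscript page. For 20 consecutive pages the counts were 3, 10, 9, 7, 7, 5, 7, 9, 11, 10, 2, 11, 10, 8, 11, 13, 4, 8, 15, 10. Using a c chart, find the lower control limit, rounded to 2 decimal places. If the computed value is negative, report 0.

c̄ = (3 + 10 + 9 + 7 + 7 + 5 + 7 + 9 + 11 + 10 + 2 + 11 + 10 + 8 + 11 + 13 + 4 + 8 + 15 + 10) / 20 = 170 / 20 = 8.5000
LCL = c̄ − 3√c̄ = 8.5000 − 3 × 2.9155 = -0.2464 → 0 (cannot be negative)

0.00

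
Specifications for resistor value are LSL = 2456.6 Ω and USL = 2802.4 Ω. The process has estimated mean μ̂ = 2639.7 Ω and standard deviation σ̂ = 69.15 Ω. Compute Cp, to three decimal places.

Cp = (USL − LSL) / (6σ̂) = (2802.4 − 2456.6) / (6 × 69.15) = 345.8000 / 414.9000 = 0.8335

0.833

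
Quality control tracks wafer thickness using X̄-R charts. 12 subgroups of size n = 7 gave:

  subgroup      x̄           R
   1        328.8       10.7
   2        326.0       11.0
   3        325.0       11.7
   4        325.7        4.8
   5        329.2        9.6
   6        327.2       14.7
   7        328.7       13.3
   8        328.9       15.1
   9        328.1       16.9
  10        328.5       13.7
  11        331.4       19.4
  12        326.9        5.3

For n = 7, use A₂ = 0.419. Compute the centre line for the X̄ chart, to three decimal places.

X̄̄ = (328.8 + 326.0 + 325.0 + 325.7 + 329.2 + 327.2 + 328.7 + 328.9 + 328.1 + 328.5 + 331.4 + 326.9) / 12 = 3934.4000 / 12 = 327.8667
CL = X̄̄ = 327.8667

327.867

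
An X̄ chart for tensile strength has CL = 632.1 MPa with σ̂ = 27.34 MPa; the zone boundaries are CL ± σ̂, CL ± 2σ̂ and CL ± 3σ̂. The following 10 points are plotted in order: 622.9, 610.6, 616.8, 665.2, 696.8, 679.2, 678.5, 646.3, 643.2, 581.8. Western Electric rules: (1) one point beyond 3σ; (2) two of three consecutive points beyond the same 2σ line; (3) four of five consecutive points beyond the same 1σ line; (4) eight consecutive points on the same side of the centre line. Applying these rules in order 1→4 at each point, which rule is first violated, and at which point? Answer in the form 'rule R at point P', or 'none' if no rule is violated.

rule 3 at point 7

Zone of each point (C = within 1σ̂, B = 1σ̂–2σ̂, A = 2σ̂–3σ̂, * = beyond 3σ̂; sign = side of CL): 1:-C, 2:-C, 3:-C, 4:+B, 5:+A, 6:+B, 7:+B, 8:+C, 9:+C, 10:-B
Rule 3 (four of five consecutive points beyond the same 1σ limit) is satisfied at point 7.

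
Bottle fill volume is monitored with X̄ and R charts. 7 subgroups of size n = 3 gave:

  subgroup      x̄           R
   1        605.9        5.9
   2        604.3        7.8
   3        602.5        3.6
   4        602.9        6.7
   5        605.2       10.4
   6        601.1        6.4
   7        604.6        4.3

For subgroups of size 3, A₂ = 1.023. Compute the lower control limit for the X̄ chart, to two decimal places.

597.19

X̄̄ = (605.9 + 604.3 + 602.5 + 602.9 + 605.2 + 601.1 + 604.6) / 7 = 4226.5000 / 7 = 603.7857
R̄ = (5.9 + 7.8 + 3.6 + 6.7 + 10.4 + 6.4 + 4.3) / 7 = 45.1000 / 7 = 6.4429
LCL = X̄̄ − A₂·R̄ = 603.7857 − 1.023 × 6.4429 = 597.1947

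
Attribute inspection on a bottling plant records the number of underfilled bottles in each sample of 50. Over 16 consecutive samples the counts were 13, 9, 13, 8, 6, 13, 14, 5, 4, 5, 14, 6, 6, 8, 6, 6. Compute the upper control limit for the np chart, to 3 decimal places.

16.468

p̄ = Σdᵢ / (k·n) = 136 / (16 × 50) = 0.17000
UCL = np̄ + 3·√(np̄(1−p̄)) = 8.5000 + 3 × √(8.5000×0.83000) = 8.5000 + 3 × 2.6561 = 16.4684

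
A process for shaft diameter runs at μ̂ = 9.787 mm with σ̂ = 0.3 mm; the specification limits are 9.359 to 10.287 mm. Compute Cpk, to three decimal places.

0.476

Cpu = (USL − μ̂) / (3σ̂) = (10.287 − 9.787) / (3 × 0.3) = 0.5556; Cpl = (μ̂ − LSL) / (3σ̂) = (9.787 − 9.359) / (3 × 0.3) = 0.4756; Cpk = min(Cpu, Cpl) = 0.4756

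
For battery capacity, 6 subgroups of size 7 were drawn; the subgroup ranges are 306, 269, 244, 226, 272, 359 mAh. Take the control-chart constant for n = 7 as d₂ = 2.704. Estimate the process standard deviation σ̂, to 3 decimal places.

103.304

R̄ = (306 + 269 + 244 + 226 + 272 + 359) / 6 = 279.3333
σ̂ = R̄ / d₂ = 279.3333 / 2.704 = 103.3037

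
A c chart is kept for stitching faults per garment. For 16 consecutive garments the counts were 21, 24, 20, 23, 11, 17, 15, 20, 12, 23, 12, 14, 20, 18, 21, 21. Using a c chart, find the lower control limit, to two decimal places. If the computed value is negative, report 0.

c̄ = (21 + 24 + 20 + 23 + 11 + 17 + 15 + 20 + 12 + 23 + 12 + 14 + 20 + 18 + 21 + 21) / 16 = 292 / 16 = 18.2500
LCL = c̄ − 3√c̄ = 18.2500 − 3 × 4.2720 = 5.4340

5.43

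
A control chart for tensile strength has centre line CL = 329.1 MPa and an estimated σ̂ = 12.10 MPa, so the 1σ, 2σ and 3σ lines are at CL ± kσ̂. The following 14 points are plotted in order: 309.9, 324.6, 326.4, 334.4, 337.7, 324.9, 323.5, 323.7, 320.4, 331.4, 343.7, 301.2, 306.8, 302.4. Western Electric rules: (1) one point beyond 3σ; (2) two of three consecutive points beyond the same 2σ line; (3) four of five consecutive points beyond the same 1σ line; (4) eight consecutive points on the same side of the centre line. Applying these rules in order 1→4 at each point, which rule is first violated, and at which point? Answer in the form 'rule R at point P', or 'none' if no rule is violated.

Zone of each point (C = within 1σ̂, B = 1σ̂–2σ̂, A = 2σ̂–3σ̂, * = beyond 3σ̂; sign = side of CL): 1:-B, 2:-C, 3:-C, 4:+C, 5:+C, 6:-C, 7:-C, 8:-C, 9:-C, 10:+C, 11:+B, 12:-A, 13:-B, 14:-A
Rule 2 (two of three consecutive points beyond the same 2σ limit) is satisfied at point 14.

rule 2 at point 14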